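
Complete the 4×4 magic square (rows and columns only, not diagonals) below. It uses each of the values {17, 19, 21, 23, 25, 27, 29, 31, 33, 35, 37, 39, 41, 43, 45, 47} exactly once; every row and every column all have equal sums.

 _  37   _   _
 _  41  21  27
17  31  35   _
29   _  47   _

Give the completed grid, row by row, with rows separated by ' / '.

43 37 25 23 / 39 41 21 27 / 17 31 35 45 / 29 19 47 33

The 16 entries sum to 512, so each line sums to 512/4 = 128.
Row 2 needs 128; the known cells sum to 89, so (2,1) = 39.
Row 3 must total 128; the given cells sum to 83, so (3,4) = 45.
Using column 1: 39 + 17 + 29 + ? → (1,1) = 128 − 85 = 43.
The remaining cell in column 2 is (4,2) = 128 − 109 = 19.
From column 3, 128 − (21 + 35 + 47) gives (1,3) = 25.
Row 1: 43 + 37 + 25 + ? = 128, so (1,4) = 23.
Row 4 must total 128; the given cells sum to 95, so (4,4) = 33.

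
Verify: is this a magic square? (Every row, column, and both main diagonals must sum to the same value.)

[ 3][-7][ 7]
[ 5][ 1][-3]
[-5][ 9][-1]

Yes

Row 1: 3 + (-7) + 7 = 3.
Row 2: 5 + 1 + (-3) = 3.
Row 3: -5 + 9 + (-1) = 3.
Column 1: 3 + 5 + (-5) = 3.
Column 2: -7 + 1 + 9 = 3.
Column 3: 7 + (-3) + (-1) = 3.
Main diagonal: 3 + 1 + (-1) = 3.
Anti-diagonal: 7 + 1 + (-5) = 3.
All lines sum to 3.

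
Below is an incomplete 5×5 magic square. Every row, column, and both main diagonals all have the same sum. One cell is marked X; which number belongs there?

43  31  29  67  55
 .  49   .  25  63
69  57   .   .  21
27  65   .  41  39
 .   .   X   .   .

Row 1 is complete and sums to 225; that is the magic constant.
The remaining cell in row 4 is (4,3) = 225 − 172 = 53.
Column 2: 31 + 49 + 57 + 65 + ? = 225, so (5,2) = 23.
Column 5 must total 225; the given cells sum to 178, so (5,5) = 47.
Using main diagonal: 43 + 49 + 41 + 47 + ? → (3,3) = 225 − 180 = 45.
Using anti-diagonal: 55 + 25 + 45 + 65 + ? → (5,1) = 225 − 190 = 35.
Row 3 needs 225; the known cells sum to 192, so (3,4) = 33.
From column 1, 225 − (43 + 69 + 27 + 35) gives (2,1) = 51.
The remaining cell in column 4 is (5,4) = 225 − 166 = 59.
From row 2, 225 − (51 + 49 + 25 + 63) gives (2,3) = 37.
The remaining cell in row 5 is (5,3) = 225 − 164 = 61.

61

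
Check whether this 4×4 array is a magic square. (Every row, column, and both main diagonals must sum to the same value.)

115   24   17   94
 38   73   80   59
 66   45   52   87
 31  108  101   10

Yes

Row 1: 115 + 24 + 17 + 94 = 250.
Row 2: 38 + 73 + 80 + 59 = 250.
Row 3: 66 + 45 + 52 + 87 = 250.
Row 4: 31 + 108 + 101 + 10 = 250.
Column 1: 115 + 38 + 66 + 31 = 250.
Column 2: 24 + 73 + 45 + 108 = 250.
Column 3: 17 + 80 + 52 + 101 = 250.
Column 4: 94 + 59 + 87 + 10 = 250.
Main diagonal: 115 + 73 + 52 + 10 = 250.
Anti-diagonal: 94 + 80 + 45 + 31 = 250.
All lines sum to 250.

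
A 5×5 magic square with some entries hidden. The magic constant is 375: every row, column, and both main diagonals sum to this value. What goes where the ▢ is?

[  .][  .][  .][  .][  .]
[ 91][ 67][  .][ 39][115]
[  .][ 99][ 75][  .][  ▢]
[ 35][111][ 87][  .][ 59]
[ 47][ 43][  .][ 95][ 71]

27

From row 2, 375 − (91 + 67 + 39 + 115) gives (2,3) = 63.
Row 4 needs 375; the known cells sum to 292, so (4,4) = 83.
Using row 5: 47 + 43 + 95 + 71 + ? → (5,3) = 375 − 256 = 119.
The remaining cell in column 2 is (1,2) = 375 − 320 = 55.
Column 3 must total 375; the given cells sum to 344, so (1,3) = 31.
From main diagonal, 375 − (67 + 75 + 83 + 71) gives (1,1) = 79.
Using anti-diagonal: 39 + 75 + 111 + 47 + ? → (1,5) = 375 − 272 = 103.
Row 1 needs 375; the known cells sum to 268, so (1,4) = 107.
From column 1, 375 − (79 + 91 + 35 + 47) gives (3,1) = 123.
Column 4 needs 375; the known cells sum to 324, so (3,4) = 51.
Column 5: 103 + 115 + 59 + 71 + ? = 375, so (3,5) = 27.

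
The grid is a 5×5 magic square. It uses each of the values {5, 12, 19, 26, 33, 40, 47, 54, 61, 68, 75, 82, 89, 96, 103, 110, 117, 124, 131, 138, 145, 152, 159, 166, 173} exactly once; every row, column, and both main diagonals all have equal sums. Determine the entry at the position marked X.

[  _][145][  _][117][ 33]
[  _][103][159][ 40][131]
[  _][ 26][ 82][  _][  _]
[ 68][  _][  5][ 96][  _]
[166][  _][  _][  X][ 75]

The 25 entries sum to 2225, so each line sums to 2225/5 = 445.
From row 2, 445 − (103 + 159 + 40 + 131) gives (2,1) = 12.
Main diagonal must total 445; the given cells sum to 356, so (1,1) = 89.
Anti-diagonal: 33 + 40 + 82 + 166 + ? = 445, so (4,2) = 124.
Row 1 needs 445; the known cells sum to 384, so (1,3) = 61.
Row 4: 68 + 124 + 5 + 96 + ? = 445, so (4,5) = 152.
The remaining cell in column 1 is (3,1) = 445 − 335 = 110.
Column 2: 145 + 103 + 26 + 124 + ? = 445, so (5,2) = 47.
Column 3 needs 445; the known cells sum to 307, so (5,3) = 138.
Column 5 must total 445; the given cells sum to 391, so (3,5) = 54.
Row 3 needs 445; the known cells sum to 272, so (3,4) = 173.
From row 5, 445 − (166 + 47 + 138 + 75) gives (5,4) = 19.

19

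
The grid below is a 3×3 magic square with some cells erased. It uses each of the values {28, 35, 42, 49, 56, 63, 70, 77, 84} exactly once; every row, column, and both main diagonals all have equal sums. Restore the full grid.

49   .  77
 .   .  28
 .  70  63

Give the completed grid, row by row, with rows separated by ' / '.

49 42 77 / 84 56 28 / 35 70 63

The 9 entries sum to 504, so each line sums to 504/3 = 168.
The remaining cell in row 1 is (1,2) = 168 − 126 = 42.
Using row 3: 70 + 63 + ? → (3,1) = 168 − 133 = 35.
Column 1: 49 + 35 + ? = 168, so (2,1) = 84.
From column 2, 168 − (42 + 70) gives (2,2) = 56.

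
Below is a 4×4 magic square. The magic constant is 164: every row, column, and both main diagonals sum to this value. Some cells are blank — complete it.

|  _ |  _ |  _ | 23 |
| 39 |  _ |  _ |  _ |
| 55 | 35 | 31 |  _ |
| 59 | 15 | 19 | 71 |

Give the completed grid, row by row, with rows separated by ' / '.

Using row 3: 55 + 35 + 31 + ? → (3,4) = 164 − 121 = 43.
Column 1 must total 164; the given cells sum to 153, so (1,1) = 11.
Column 4 needs 164; the known cells sum to 137, so (2,4) = 27.
Main diagonal must total 164; the given cells sum to 113, so (2,2) = 51.
Using anti-diagonal: 23 + 35 + 59 + ? → (2,3) = 164 − 117 = 47.
Using column 2: 51 + 35 + 15 + ? → (1,2) = 164 − 101 = 63.
Using column 3: 47 + 31 + 19 + ? → (1,3) = 164 − 97 = 67.

11 63 67 23 / 39 51 47 27 / 55 35 31 43 / 59 15 19 71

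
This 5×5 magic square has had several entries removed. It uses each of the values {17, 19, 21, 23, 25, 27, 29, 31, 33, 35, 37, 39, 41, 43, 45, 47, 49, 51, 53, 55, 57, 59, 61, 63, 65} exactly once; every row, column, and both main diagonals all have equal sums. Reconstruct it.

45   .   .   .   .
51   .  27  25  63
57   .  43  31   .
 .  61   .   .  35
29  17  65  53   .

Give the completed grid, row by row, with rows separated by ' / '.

The 25 entries sum to 1025, so each line sums to 1025/5 = 205.
The remaining cell in row 2 is (2,2) = 205 − 166 = 39.
Row 5 needs 205; the known cells sum to 164, so (5,5) = 41.
Using column 1: 45 + 51 + 57 + 29 + ? → (4,1) = 205 − 182 = 23.
From main diagonal, 205 − (45 + 39 + 43 + 41) gives (4,4) = 37.
Anti-diagonal: 25 + 43 + 61 + 29 + ? = 205, so (1,5) = 47.
The remaining cell in row 4 is (4,3) = 205 − 156 = 49.
Using column 3: 27 + 43 + 49 + 65 + ? → (1,3) = 205 − 184 = 21.
Using column 4: 25 + 31 + 37 + 53 + ? → (1,4) = 205 − 146 = 59.
From column 5, 205 − (47 + 63 + 35 + 41) gives (3,5) = 19.
Row 1: 45 + 21 + 59 + 47 + ? = 205, so (1,2) = 33.
Row 3 must total 205; the given cells sum to 150, so (3,2) = 55.

45 33 21 59 47 / 51 39 27 25 63 / 57 55 43 31 19 / 23 61 49 37 35 / 29 17 65 53 41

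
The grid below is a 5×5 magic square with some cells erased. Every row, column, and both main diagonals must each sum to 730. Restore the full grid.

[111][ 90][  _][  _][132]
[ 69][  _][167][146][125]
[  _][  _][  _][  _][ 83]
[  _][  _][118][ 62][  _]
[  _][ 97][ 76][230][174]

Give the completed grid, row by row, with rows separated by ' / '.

111 90 209 188 132 / 69 223 167 146 125 / 202 181 160 104 83 / 195 139 118 62 216 / 153 97 76 230 174

From row 2, 730 − (69 + 167 + 146 + 125) gives (2,2) = 223.
The remaining cell in row 5 is (5,1) = 730 − 577 = 153.
Using column 5: 132 + 125 + 83 + 174 + ? → (4,5) = 730 − 514 = 216.
Using main diagonal: 111 + 223 + 62 + 174 + ? → (3,3) = 730 − 570 = 160.
Anti-diagonal must total 730; the given cells sum to 591, so (4,2) = 139.
From row 4, 730 − (139 + 118 + 62 + 216) gives (4,1) = 195.
Column 1: 111 + 69 + 195 + 153 + ? = 730, so (3,1) = 202.
Column 2: 90 + 223 + 139 + 97 + ? = 730, so (3,2) = 181.
The remaining cell in column 3 is (1,3) = 730 − 521 = 209.
Row 1 needs 730; the known cells sum to 542, so (1,4) = 188.
Row 3 needs 730; the known cells sum to 626, so (3,4) = 104.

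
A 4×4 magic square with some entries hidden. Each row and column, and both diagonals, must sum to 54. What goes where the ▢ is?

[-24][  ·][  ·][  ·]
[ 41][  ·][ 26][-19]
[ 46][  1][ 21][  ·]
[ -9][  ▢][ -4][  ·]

Using row 2: 41 + 26 + (-19) + ? → (2,2) = 54 − 48 = 6.
Using row 3: 46 + 1 + 21 + ? → (3,4) = 54 − 68 = -14.
Column 3 needs 54; the known cells sum to 43, so (1,3) = 11.
The remaining cell in main diagonal is (4,4) = 54 − 3 = 51.
Anti-diagonal must total 54; the given cells sum to 18, so (1,4) = 36.
Row 1 needs 54; the known cells sum to 23, so (1,2) = 31.
Row 4 needs 54; the known cells sum to 38, so (4,2) = 16.

16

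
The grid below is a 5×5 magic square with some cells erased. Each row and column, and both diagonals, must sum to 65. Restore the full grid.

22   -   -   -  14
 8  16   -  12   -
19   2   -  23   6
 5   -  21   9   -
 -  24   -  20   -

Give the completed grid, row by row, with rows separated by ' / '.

22 10 18 1 14 / 8 16 4 12 25 / 19 2 15 23 6 / 5 13 21 9 17 / 11 24 7 20 3

The remaining cell in row 3 is (3,3) = 65 − 50 = 15.
Column 1: 22 + 8 + 19 + 5 + ? = 65, so (5,1) = 11.
Using column 4: 12 + 23 + 9 + 20 + ? → (1,4) = 65 − 64 = 1.
The remaining cell in main diagonal is (5,5) = 65 − 62 = 3.
Anti-diagonal needs 65; the known cells sum to 52, so (4,2) = 13.
Row 4 needs 65; the known cells sum to 48, so (4,5) = 17.
From row 5, 65 − (11 + 24 + 20 + 3) gives (5,3) = 7.
The remaining cell in column 2 is (1,2) = 65 − 55 = 10.
Column 5 must total 65; the given cells sum to 40, so (2,5) = 25.
Using row 1: 22 + 10 + 1 + 14 + ? → (1,3) = 65 − 47 = 18.
The remaining cell in row 2 is (2,3) = 65 − 61 = 4.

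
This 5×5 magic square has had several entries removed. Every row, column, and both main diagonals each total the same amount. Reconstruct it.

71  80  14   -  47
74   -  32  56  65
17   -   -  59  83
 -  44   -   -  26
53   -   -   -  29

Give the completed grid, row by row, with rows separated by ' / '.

Column 5 is already complete: 47 + 65 + 83 + 26 + 29 = 250, so that is the magic constant.
Row 1 needs 250; the known cells sum to 212, so (1,4) = 38.
Row 2 needs 250; the known cells sum to 227, so (2,2) = 23.
Using column 1: 71 + 74 + 17 + 53 + ? → (4,1) = 250 − 215 = 35.
Using anti-diagonal: 47 + 56 + 44 + 53 + ? → (3,3) = 250 − 200 = 50.
Row 3: 17 + 50 + 59 + 83 + ? = 250, so (3,2) = 41.
Using column 2: 80 + 23 + 41 + 44 + ? → (5,2) = 250 − 188 = 62.
Main diagonal: 71 + 23 + 50 + 29 + ? = 250, so (4,4) = 77.
Row 4: 35 + 44 + 77 + 26 + ? = 250, so (4,3) = 68.
Column 3 needs 250; the known cells sum to 164, so (5,3) = 86.
Using column 4: 38 + 56 + 59 + 77 + ? → (5,4) = 250 − 230 = 20.

71 80 14 38 47 / 74 23 32 56 65 / 17 41 50 59 83 / 35 44 68 77 26 / 53 62 86 20 29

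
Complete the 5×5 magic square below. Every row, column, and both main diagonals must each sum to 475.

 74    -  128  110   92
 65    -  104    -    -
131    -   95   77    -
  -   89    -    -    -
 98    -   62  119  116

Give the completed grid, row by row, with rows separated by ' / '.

74 71 128 110 92 / 65 122 104 101 83 / 131 113 95 77 59 / 107 89 86 68 125 / 98 80 62 119 116

Row 1: 74 + 128 + 110 + 92 + ? = 475, so (1,2) = 71.
The remaining cell in row 5 is (5,2) = 475 − 395 = 80.
Column 1: 74 + 65 + 131 + 98 + ? = 475, so (4,1) = 107.
Column 3: 128 + 104 + 95 + 62 + ? = 475, so (4,3) = 86.
The remaining cell in anti-diagonal is (2,4) = 475 − 374 = 101.
Column 4 must total 475; the given cells sum to 407, so (4,4) = 68.
The remaining cell in main diagonal is (2,2) = 475 − 353 = 122.
From row 2, 475 − (65 + 122 + 104 + 101) gives (2,5) = 83.
From row 4, 475 − (107 + 89 + 86 + 68) gives (4,5) = 125.
Column 2 must total 475; the given cells sum to 362, so (3,2) = 113.
Column 5 must total 475; the given cells sum to 416, so (3,5) = 59.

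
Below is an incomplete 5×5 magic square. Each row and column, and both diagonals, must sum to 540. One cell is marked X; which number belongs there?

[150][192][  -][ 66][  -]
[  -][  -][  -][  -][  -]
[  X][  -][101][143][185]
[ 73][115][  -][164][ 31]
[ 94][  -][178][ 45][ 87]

52

Row 4: 73 + 115 + 164 + 31 + ? = 540, so (4,3) = 157.
Row 5 needs 540; the known cells sum to 404, so (5,2) = 136.
Column 4 needs 540; the known cells sum to 418, so (2,4) = 122.
The remaining cell in main diagonal is (2,2) = 540 − 502 = 38.
Anti-diagonal needs 540; the known cells sum to 432, so (1,5) = 108.
Row 1 needs 540; the known cells sum to 516, so (1,3) = 24.
Column 2 needs 540; the known cells sum to 481, so (3,2) = 59.
From column 3, 540 − (24 + 101 + 157 + 178) gives (2,3) = 80.
From column 5, 540 − (108 + 185 + 31 + 87) gives (2,5) = 129.
Row 2: 38 + 80 + 122 + 129 + ? = 540, so (2,1) = 171.
Row 3 must total 540; the given cells sum to 488, so (3,1) = 52.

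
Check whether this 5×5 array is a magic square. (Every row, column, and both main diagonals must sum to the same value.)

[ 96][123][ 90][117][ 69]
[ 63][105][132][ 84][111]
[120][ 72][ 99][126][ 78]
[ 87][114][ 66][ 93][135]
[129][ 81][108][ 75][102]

Row 1: 96 + 123 + 90 + 117 + 69 = 495.
Row 2: 63 + 105 + 132 + 84 + 111 = 495.
Row 3: 120 + 72 + 99 + 126 + 78 = 495.
Row 4: 87 + 114 + 66 + 93 + 135 = 495.
Row 5: 129 + 81 + 108 + 75 + 102 = 495.
Column 1: 96 + 63 + 120 + 87 + 129 = 495.
Column 2: 123 + 105 + 72 + 114 + 81 = 495.
Column 3: 90 + 132 + 99 + 66 + 108 = 495.
Column 4: 117 + 84 + 126 + 93 + 75 = 495.
Column 5: 69 + 111 + 78 + 135 + 102 = 495.
Main diagonal: 96 + 105 + 99 + 93 + 102 = 495.
Anti-diagonal: 69 + 84 + 99 + 114 + 129 = 495.
All lines sum to 495.

Yes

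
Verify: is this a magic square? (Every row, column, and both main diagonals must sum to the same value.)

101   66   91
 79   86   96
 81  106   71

No — column 1 sums to 261 but column 3 sums to 258.

Row 1: 101 + 66 + 91 = 258.
Row 2: 79 + 86 + 96 = 261.
Row 3: 81 + 106 + 71 = 258.
Column 1: 101 + 79 + 81 = 261.
Column 2: 66 + 86 + 106 = 258.
Column 3: 91 + 96 + 71 = 258.
Main diagonal: 101 + 86 + 71 = 258.
Anti-diagonal: 91 + 86 + 81 = 258.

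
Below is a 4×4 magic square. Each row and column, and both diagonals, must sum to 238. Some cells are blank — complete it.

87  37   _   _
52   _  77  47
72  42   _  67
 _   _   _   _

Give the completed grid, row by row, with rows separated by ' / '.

The remaining cell in row 2 is (2,2) = 238 − 176 = 62.
Row 3 must total 238; the given cells sum to 181, so (3,3) = 57.
Column 1: 87 + 52 + 72 + ? = 238, so (4,1) = 27.
Using column 2: 37 + 62 + 42 + ? → (4,2) = 238 − 141 = 97.
Main diagonal needs 238; the known cells sum to 206, so (4,4) = 32.
Anti-diagonal: 77 + 42 + 27 + ? = 238, so (1,4) = 92.
Row 1 must total 238; the given cells sum to 216, so (1,3) = 22.
Row 4 must total 238; the given cells sum to 156, so (4,3) = 82.

87 37 22 92 / 52 62 77 47 / 72 42 57 67 / 27 97 82 32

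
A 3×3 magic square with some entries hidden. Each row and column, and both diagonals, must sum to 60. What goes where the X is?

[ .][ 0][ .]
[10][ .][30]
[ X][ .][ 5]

15

Row 2: 10 + 30 + ? = 60, so (2,2) = 20.
Column 2 must total 60; the given cells sum to 20, so (3,2) = 40.
Column 3 needs 60; the known cells sum to 35, so (1,3) = 25.
Main diagonal must total 60; the given cells sum to 25, so (1,1) = 35.
The remaining cell in anti-diagonal is (3,1) = 60 − 45 = 15.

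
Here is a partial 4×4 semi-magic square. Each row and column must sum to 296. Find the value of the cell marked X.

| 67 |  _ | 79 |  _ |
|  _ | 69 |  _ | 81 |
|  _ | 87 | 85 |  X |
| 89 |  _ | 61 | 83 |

59

Using row 4: 89 + 61 + 83 + ? → (4,2) = 296 − 233 = 63.
Column 2: 69 + 87 + 63 + ? = 296, so (1,2) = 77.
Column 3: 79 + 85 + 61 + ? = 296, so (2,3) = 71.
Using row 1: 67 + 77 + 79 + ? → (1,4) = 296 − 223 = 73.
Row 2 needs 296; the known cells sum to 221, so (2,1) = 75.
Using column 1: 67 + 75 + 89 + ? → (3,1) = 296 − 231 = 65.
The remaining cell in column 4 is (3,4) = 296 − 237 = 59.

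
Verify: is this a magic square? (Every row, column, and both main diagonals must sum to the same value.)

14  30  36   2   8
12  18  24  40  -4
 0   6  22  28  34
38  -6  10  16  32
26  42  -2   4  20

Row 1: 14 + 30 + 36 + 2 + 8 = 90.
Row 2: 12 + 18 + 24 + 40 + (-4) = 90.
Row 3: 0 + 6 + 22 + 28 + 34 = 90.
Row 4: 38 + (-6) + 10 + 16 + 32 = 90.
Row 5: 26 + 42 + (-2) + 4 + 20 = 90.
Column 1: 14 + 12 + 0 + 38 + 26 = 90.
Column 2: 30 + 18 + 6 + (-6) + 42 = 90.
Column 3: 36 + 24 + 22 + 10 + (-2) = 90.
Column 4: 2 + 40 + 28 + 16 + 4 = 90.
Column 5: 8 + (-4) + 34 + 32 + 20 = 90.
Main diagonal: 14 + 18 + 22 + 16 + 20 = 90.
Anti-diagonal: 8 + 40 + 22 + (-6) + 26 = 90.
All lines sum to 90.

Yes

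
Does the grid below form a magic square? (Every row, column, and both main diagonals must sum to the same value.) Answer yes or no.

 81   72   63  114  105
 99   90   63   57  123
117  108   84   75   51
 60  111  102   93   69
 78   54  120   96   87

Row 1: 81 + 72 + 63 + 114 + 105 = 435.
Row 2: 99 + 90 + 63 + 57 + 123 = 432.
Row 3: 117 + 108 + 84 + 75 + 51 = 435.
Row 4: 60 + 111 + 102 + 93 + 69 = 435.
Row 5: 78 + 54 + 120 + 96 + 87 = 435.
Column 1: 81 + 99 + 117 + 60 + 78 = 435.
Column 2: 72 + 90 + 108 + 111 + 54 = 435.
Column 3: 63 + 63 + 84 + 102 + 120 = 432.
Column 4: 114 + 57 + 75 + 93 + 96 = 435.
Column 5: 105 + 123 + 51 + 69 + 87 = 435.
Main diagonal: 81 + 90 + 84 + 93 + 87 = 435.
Anti-diagonal: 105 + 57 + 84 + 111 + 78 = 435.

No — row 2 sums to 432 but anti-diagonal sums to 435.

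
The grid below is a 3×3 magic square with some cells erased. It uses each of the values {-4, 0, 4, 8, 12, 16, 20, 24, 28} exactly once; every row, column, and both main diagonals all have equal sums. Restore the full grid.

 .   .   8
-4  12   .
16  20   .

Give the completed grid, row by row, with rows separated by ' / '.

24 4 8 / -4 12 28 / 16 20 0

The 9 entries sum to 108, so each line sums to 108/3 = 36.
From row 2, 36 − (-4 + 12) gives (2,3) = 28.
Row 3 must total 36; the given cells sum to 36, so (3,3) = 0.
Using column 1: -4 + 16 + ? → (1,1) = 36 − 12 = 24.
Column 2 must total 36; the given cells sum to 32, so (1,2) = 4.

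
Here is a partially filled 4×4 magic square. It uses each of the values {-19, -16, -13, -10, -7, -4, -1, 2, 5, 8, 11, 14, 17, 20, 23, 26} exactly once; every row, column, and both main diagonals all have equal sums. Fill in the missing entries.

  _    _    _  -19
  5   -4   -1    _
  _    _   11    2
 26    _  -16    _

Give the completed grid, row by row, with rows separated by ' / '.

The 16 entries sum to 56, so each line sums to 56/4 = 14.
Row 2: 5 + (-4) + (-1) + ? = 14, so (2,4) = 14.
Column 3 needs 14; the known cells sum to -6, so (1,3) = 20.
Using column 4: -19 + 14 + 2 + ? → (4,4) = 14 − (-3) = 17.
Using main diagonal: -4 + 11 + 17 + ? → (1,1) = 14 − 24 = -10.
Using anti-diagonal: -19 + (-1) + 26 + ? → (3,2) = 14 − 6 = 8.
Row 1 must total 14; the given cells sum to -9, so (1,2) = 23.
Row 3: 8 + 11 + 2 + ? = 14, so (3,1) = -7.
Row 4 needs 14; the known cells sum to 27, so (4,2) = -13.

-10 23 20 -19 / 5 -4 -1 14 / -7 8 11 2 / 26 -13 -16 17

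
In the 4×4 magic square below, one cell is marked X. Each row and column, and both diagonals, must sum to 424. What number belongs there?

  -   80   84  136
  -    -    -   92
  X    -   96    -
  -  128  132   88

Row 1 must total 424; the given cells sum to 300, so (1,1) = 124.
Row 4 needs 424; the known cells sum to 348, so (4,1) = 76.
The remaining cell in column 3 is (2,3) = 424 − 312 = 112.
From column 4, 424 − (136 + 92 + 88) gives (3,4) = 108.
The remaining cell in main diagonal is (2,2) = 424 − 308 = 116.
Anti-diagonal: 136 + 112 + 76 + ? = 424, so (3,2) = 100.
The remaining cell in row 2 is (2,1) = 424 − 320 = 104.
Row 3 needs 424; the known cells sum to 304, so (3,1) = 120.

120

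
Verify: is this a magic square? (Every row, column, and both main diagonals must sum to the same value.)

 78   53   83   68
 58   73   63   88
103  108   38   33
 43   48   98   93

Row 1: 78 + 53 + 83 + 68 = 282.
Row 2: 58 + 73 + 63 + 88 = 282.
Row 3: 103 + 108 + 38 + 33 = 282.
Row 4: 43 + 48 + 98 + 93 = 282.
Column 1: 78 + 58 + 103 + 43 = 282.
Column 2: 53 + 73 + 108 + 48 = 282.
Column 3: 83 + 63 + 38 + 98 = 282.
Column 4: 68 + 88 + 33 + 93 = 282.
Main diagonal: 78 + 73 + 38 + 93 = 282.
Anti-diagonal: 68 + 63 + 108 + 43 = 282.
All lines sum to 282.

Yes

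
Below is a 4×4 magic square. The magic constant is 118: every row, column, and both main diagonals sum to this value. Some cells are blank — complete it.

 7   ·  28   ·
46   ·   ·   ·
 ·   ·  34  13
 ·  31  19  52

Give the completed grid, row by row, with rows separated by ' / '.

7 40 28 43 / 46 25 37 10 / 49 22 34 13 / 16 31 19 52

The remaining cell in row 4 is (4,1) = 118 − 102 = 16.
The remaining cell in column 1 is (3,1) = 118 − 69 = 49.
Column 3: 28 + 34 + 19 + ? = 118, so (2,3) = 37.
Main diagonal needs 118; the known cells sum to 93, so (2,2) = 25.
Using row 2: 46 + 25 + 37 + ? → (2,4) = 118 − 108 = 10.
Row 3: 49 + 34 + 13 + ? = 118, so (3,2) = 22.
From column 2, 118 − (25 + 22 + 31) gives (1,2) = 40.
The remaining cell in column 4 is (1,4) = 118 − 75 = 43.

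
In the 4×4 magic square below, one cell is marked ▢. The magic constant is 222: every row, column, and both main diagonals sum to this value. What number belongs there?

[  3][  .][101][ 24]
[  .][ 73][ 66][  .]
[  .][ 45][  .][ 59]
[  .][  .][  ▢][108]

17

Using row 1: 3 + 101 + 24 + ? → (1,2) = 222 − 128 = 94.
Using column 2: 94 + 73 + 45 + ? → (4,2) = 222 − 212 = 10.
The remaining cell in column 4 is (2,4) = 222 − 191 = 31.
Main diagonal: 3 + 73 + 108 + ? = 222, so (3,3) = 38.
Anti-diagonal must total 222; the given cells sum to 135, so (4,1) = 87.
From row 2, 222 − (73 + 66 + 31) gives (2,1) = 52.
The remaining cell in row 3 is (3,1) = 222 − 142 = 80.
Row 4 must total 222; the given cells sum to 205, so (4,3) = 17.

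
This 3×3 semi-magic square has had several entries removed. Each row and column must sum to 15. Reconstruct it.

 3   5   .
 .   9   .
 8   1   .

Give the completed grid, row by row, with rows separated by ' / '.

3 5 7 / 4 9 2 / 8 1 6

Row 1 must total 15; the given cells sum to 8, so (1,3) = 7.
The remaining cell in row 3 is (3,3) = 15 − 9 = 6.
Using column 1: 3 + 8 + ? → (2,1) = 15 − 11 = 4.
Column 3: 7 + 6 + ? = 15, so (2,3) = 2.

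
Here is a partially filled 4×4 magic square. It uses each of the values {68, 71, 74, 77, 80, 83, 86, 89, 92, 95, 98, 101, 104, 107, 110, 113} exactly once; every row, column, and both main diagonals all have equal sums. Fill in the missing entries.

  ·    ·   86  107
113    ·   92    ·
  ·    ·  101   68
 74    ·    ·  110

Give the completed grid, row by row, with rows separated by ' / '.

The 16 entries sum to 1448, so each line sums to 1448/4 = 362.
Using column 3: 86 + 92 + 101 + ? → (4,3) = 362 − 279 = 83.
Column 4 needs 362; the known cells sum to 285, so (2,4) = 77.
Anti-diagonal needs 362; the known cells sum to 273, so (3,2) = 89.
The remaining cell in row 2 is (2,2) = 362 − 282 = 80.
Using row 3: 89 + 101 + 68 + ? → (3,1) = 362 − 258 = 104.
From row 4, 362 − (74 + 83 + 110) gives (4,2) = 95.
Column 1 must total 362; the given cells sum to 291, so (1,1) = 71.
Using column 2: 80 + 89 + 95 + ? → (1,2) = 362 − 264 = 98.

71 98 86 107 / 113 80 92 77 / 104 89 101 68 / 74 95 83 110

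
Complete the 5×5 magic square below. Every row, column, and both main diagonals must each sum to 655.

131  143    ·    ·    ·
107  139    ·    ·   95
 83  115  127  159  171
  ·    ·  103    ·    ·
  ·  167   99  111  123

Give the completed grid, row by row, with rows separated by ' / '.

131 143 175 87 119 / 107 139 151 163 95 / 83 115 127 159 171 / 179 91 103 135 147 / 155 167 99 111 123

Row 5: 167 + 99 + 111 + 123 + ? = 655, so (5,1) = 155.
Column 1 needs 655; the known cells sum to 476, so (4,1) = 179.
Using column 2: 143 + 139 + 115 + 167 + ? → (4,2) = 655 − 564 = 91.
The remaining cell in main diagonal is (4,4) = 655 − 520 = 135.
Row 4 must total 655; the given cells sum to 508, so (4,5) = 147.
Column 5 needs 655; the known cells sum to 536, so (1,5) = 119.
From anti-diagonal, 655 − (119 + 127 + 91 + 155) gives (2,4) = 163.
Row 2 needs 655; the known cells sum to 504, so (2,3) = 151.
Column 3 must total 655; the given cells sum to 480, so (1,3) = 175.
From column 4, 655 − (163 + 159 + 135 + 111) gives (1,4) = 87.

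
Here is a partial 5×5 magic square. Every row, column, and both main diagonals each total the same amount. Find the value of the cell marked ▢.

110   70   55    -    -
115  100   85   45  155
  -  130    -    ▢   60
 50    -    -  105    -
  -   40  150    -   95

Row 2 is complete and sums to 500; that is the magic constant.
From column 2, 500 − (70 + 100 + 130 + 40) gives (4,2) = 160.
Main diagonal needs 500; the known cells sum to 410, so (3,3) = 90.
The remaining cell in column 3 is (4,3) = 500 − 380 = 120.
Row 4 must total 500; the given cells sum to 435, so (4,5) = 65.
From column 5, 500 − (155 + 60 + 65 + 95) gives (1,5) = 125.
Anti-diagonal needs 500; the known cells sum to 420, so (5,1) = 80.
Using row 1: 110 + 70 + 55 + 125 + ? → (1,4) = 500 − 360 = 140.
Row 5 must total 500; the given cells sum to 365, so (5,4) = 135.
From column 1, 500 − (110 + 115 + 50 + 80) gives (3,1) = 145.
The remaining cell in column 4 is (3,4) = 500 − 425 = 75.

75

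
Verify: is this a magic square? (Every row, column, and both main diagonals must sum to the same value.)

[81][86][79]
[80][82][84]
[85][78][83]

Yes

Row 1: 81 + 86 + 79 = 246.
Row 2: 80 + 82 + 84 = 246.
Row 3: 85 + 78 + 83 = 246.
Column 1: 81 + 80 + 85 = 246.
Column 2: 86 + 82 + 78 = 246.
Column 3: 79 + 84 + 83 = 246.
Main diagonal: 81 + 82 + 83 = 246.
Anti-diagonal: 79 + 82 + 85 = 246.
All lines sum to 246.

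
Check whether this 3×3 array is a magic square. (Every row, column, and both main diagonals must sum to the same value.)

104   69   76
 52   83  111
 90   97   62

No — column 1 sums to 246 but column 2 sums to 249.

Row 1: 104 + 69 + 76 = 249.
Row 2: 52 + 83 + 111 = 246.
Row 3: 90 + 97 + 62 = 249.
Column 1: 104 + 52 + 90 = 246.
Column 2: 69 + 83 + 97 = 249.
Column 3: 76 + 111 + 62 = 249.
Main diagonal: 104 + 83 + 62 = 249.
Anti-diagonal: 76 + 83 + 90 = 249.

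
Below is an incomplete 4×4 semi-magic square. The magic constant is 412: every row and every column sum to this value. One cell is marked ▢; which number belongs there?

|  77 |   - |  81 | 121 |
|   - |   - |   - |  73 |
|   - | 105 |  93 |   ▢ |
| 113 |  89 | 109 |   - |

Row 1: 77 + 81 + 121 + ? = 412, so (1,2) = 133.
Row 4 must total 412; the given cells sum to 311, so (4,4) = 101.
Using column 2: 133 + 105 + 89 + ? → (2,2) = 412 − 327 = 85.
Using column 3: 81 + 93 + 109 + ? → (2,3) = 412 − 283 = 129.
Column 4 must total 412; the given cells sum to 295, so (3,4) = 117.

117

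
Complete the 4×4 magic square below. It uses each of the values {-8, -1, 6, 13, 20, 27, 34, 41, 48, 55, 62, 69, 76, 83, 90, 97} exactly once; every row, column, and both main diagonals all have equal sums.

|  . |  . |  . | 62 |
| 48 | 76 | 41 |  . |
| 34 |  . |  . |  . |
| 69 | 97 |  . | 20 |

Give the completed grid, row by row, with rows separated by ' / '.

27 -1 90 62 / 48 76 41 13 / 34 6 55 83 / 69 97 -8 20

The 16 entries sum to 712, so each line sums to 712/4 = 178.
Row 2 needs 178; the known cells sum to 165, so (2,4) = 13.
The remaining cell in row 4 is (4,3) = 178 − 186 = -8.
Column 1: 48 + 34 + 69 + ? = 178, so (1,1) = 27.
The remaining cell in column 4 is (3,4) = 178 − 95 = 83.
From main diagonal, 178 − (27 + 76 + 20) gives (3,3) = 55.
From anti-diagonal, 178 − (62 + 41 + 69) gives (3,2) = 6.
Column 2 must total 178; the given cells sum to 179, so (1,2) = -1.
Column 3 must total 178; the given cells sum to 88, so (1,3) = 90.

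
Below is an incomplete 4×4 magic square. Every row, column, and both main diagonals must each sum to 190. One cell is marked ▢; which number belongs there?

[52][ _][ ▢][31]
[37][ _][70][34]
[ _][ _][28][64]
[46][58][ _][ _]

From row 2, 190 − (37 + 70 + 34) gives (2,2) = 49.
Column 1 must total 190; the given cells sum to 135, so (3,1) = 55.
Column 4: 31 + 34 + 64 + ? = 190, so (4,4) = 61.
From anti-diagonal, 190 − (31 + 70 + 46) gives (3,2) = 43.
The remaining cell in row 4 is (4,3) = 190 − 165 = 25.
The remaining cell in column 2 is (1,2) = 190 − 150 = 40.
From column 3, 190 − (70 + 28 + 25) gives (1,3) = 67.

67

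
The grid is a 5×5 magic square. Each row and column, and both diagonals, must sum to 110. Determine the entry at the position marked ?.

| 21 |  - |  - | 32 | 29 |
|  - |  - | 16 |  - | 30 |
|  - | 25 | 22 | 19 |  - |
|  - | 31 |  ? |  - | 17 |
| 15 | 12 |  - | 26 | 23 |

28

Row 5 must total 110; the given cells sum to 76, so (5,3) = 34.
Column 5 needs 110; the known cells sum to 99, so (3,5) = 11.
Using anti-diagonal: 29 + 22 + 31 + 15 + ? → (2,4) = 110 − 97 = 13.
Row 3 needs 110; the known cells sum to 77, so (3,1) = 33.
Using column 4: 32 + 13 + 19 + 26 + ? → (4,4) = 110 − 90 = 20.
Using main diagonal: 21 + 22 + 20 + 23 + ? → (2,2) = 110 − 86 = 24.
Row 2 needs 110; the known cells sum to 83, so (2,1) = 27.
Column 1: 21 + 27 + 33 + 15 + ? = 110, so (4,1) = 14.
Using column 2: 24 + 25 + 31 + 12 + ? → (1,2) = 110 − 92 = 18.
Row 1: 21 + 18 + 32 + 29 + ? = 110, so (1,3) = 10.
Row 4: 14 + 31 + 20 + 17 + ? = 110, so (4,3) = 28.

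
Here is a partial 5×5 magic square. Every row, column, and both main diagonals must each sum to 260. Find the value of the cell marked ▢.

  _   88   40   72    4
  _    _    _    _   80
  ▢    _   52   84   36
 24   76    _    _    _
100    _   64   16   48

68

From row 1, 260 − (88 + 40 + 72 + 4) gives (1,1) = 56.
The remaining cell in row 5 is (5,2) = 260 − 228 = 32.
Column 5 needs 260; the known cells sum to 168, so (4,5) = 92.
Anti-diagonal: 4 + 52 + 76 + 100 + ? = 260, so (2,4) = 28.
Column 4 must total 260; the given cells sum to 200, so (4,4) = 60.
From main diagonal, 260 − (56 + 52 + 60 + 48) gives (2,2) = 44.
From row 4, 260 − (24 + 76 + 60 + 92) gives (4,3) = 8.
Column 2 needs 260; the known cells sum to 240, so (3,2) = 20.
Column 3: 40 + 52 + 8 + 64 + ? = 260, so (2,3) = 96.
Row 2 must total 260; the given cells sum to 248, so (2,1) = 12.
From row 3, 260 − (20 + 52 + 84 + 36) gives (3,1) = 68.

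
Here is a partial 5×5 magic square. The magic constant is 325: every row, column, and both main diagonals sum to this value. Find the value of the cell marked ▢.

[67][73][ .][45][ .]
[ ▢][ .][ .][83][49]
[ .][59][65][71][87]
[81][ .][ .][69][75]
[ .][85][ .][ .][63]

55

Row 3 needs 325; the known cells sum to 282, so (3,1) = 43.
The remaining cell in column 4 is (5,4) = 325 − 268 = 57.
Column 5: 49 + 87 + 75 + 63 + ? = 325, so (1,5) = 51.
Using main diagonal: 67 + 65 + 69 + 63 + ? → (2,2) = 325 − 264 = 61.
Row 1 must total 325; the given cells sum to 236, so (1,3) = 89.
Column 2 must total 325; the given cells sum to 278, so (4,2) = 47.
The remaining cell in anti-diagonal is (5,1) = 325 − 246 = 79.
Row 4 must total 325; the given cells sum to 272, so (4,3) = 53.
Using row 5: 79 + 85 + 57 + 63 + ? → (5,3) = 325 − 284 = 41.
From column 1, 325 − (67 + 43 + 81 + 79) gives (2,1) = 55.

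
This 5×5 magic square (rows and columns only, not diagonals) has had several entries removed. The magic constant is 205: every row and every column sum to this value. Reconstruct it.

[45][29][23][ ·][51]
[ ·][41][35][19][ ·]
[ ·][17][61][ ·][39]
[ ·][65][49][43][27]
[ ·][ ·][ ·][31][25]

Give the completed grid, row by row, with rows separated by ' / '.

45 29 23 57 51 / 47 41 35 19 63 / 33 17 61 55 39 / 21 65 49 43 27 / 59 53 37 31 25

The remaining cell in row 1 is (1,4) = 205 − 148 = 57.
Row 4 needs 205; the known cells sum to 184, so (4,1) = 21.
Column 2 needs 205; the known cells sum to 152, so (5,2) = 53.
The remaining cell in column 3 is (5,3) = 205 − 168 = 37.
Column 4: 57 + 19 + 43 + 31 + ? = 205, so (3,4) = 55.
Column 5 must total 205; the given cells sum to 142, so (2,5) = 63.
The remaining cell in row 2 is (2,1) = 205 − 158 = 47.
The remaining cell in row 3 is (3,1) = 205 − 172 = 33.
The remaining cell in row 5 is (5,1) = 205 − 146 = 59.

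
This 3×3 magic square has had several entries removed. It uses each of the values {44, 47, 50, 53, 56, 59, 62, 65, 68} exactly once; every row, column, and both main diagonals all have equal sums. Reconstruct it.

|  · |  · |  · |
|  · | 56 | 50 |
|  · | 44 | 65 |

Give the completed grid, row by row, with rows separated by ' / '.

47 68 53 / 62 56 50 / 59 44 65

The 9 entries sum to 504, so each line sums to 504/3 = 168.
Row 2: 56 + 50 + ? = 168, so (2,1) = 62.
From row 3, 168 − (44 + 65) gives (3,1) = 59.
Column 1 needs 168; the known cells sum to 121, so (1,1) = 47.
The remaining cell in column 2 is (1,2) = 168 − 100 = 68.
Column 3: 50 + 65 + ? = 168, so (1,3) = 53.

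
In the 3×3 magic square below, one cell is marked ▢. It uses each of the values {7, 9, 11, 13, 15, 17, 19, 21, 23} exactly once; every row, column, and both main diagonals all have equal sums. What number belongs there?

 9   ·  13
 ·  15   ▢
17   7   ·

The 9 entries sum to 135, so each line sums to 135/3 = 45.
Row 1: 9 + 13 + ? = 45, so (1,2) = 23.
Row 3 needs 45; the known cells sum to 24, so (3,3) = 21.
Column 1: 9 + 17 + ? = 45, so (2,1) = 19.
From column 3, 45 − (13 + 21) gives (2,3) = 11.

11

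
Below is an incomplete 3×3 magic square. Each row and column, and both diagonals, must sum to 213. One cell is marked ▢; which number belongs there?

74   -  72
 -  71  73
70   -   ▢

68

Using row 1: 74 + 72 + ? → (1,2) = 213 − 146 = 67.
The remaining cell in row 2 is (2,1) = 213 − 144 = 69.
From column 2, 213 − (67 + 71) gives (3,2) = 75.
Column 3 needs 213; the known cells sum to 145, so (3,3) = 68.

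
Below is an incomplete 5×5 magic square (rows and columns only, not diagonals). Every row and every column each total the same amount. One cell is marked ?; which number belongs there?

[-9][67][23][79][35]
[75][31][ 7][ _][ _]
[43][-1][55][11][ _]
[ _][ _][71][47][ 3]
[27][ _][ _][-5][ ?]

Row 1 is complete and sums to 195; that is the magic constant.
Using row 3: 43 + (-1) + 55 + 11 + ? → (3,5) = 195 − 108 = 87.
Column 1 must total 195; the given cells sum to 136, so (4,1) = 59.
Column 3: 23 + 7 + 55 + 71 + ? = 195, so (5,3) = 39.
Column 4 must total 195; the given cells sum to 132, so (2,4) = 63.
Row 2: 75 + 31 + 7 + 63 + ? = 195, so (2,5) = 19.
Row 4: 59 + 71 + 47 + 3 + ? = 195, so (4,2) = 15.
The remaining cell in column 2 is (5,2) = 195 − 112 = 83.
Using column 5: 35 + 19 + 87 + 3 + ? → (5,5) = 195 − 144 = 51.

51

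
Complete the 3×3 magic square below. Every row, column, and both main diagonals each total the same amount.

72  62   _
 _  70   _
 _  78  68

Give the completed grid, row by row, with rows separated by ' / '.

72 62 76 / 74 70 66 / 64 78 68

Main diagonal is already complete: 72 + 70 + 68 = 210, so that is the magic constant.
From row 1, 210 − (72 + 62) gives (1,3) = 76.
Row 3 must total 210; the given cells sum to 146, so (3,1) = 64.
Using column 1: 72 + 64 + ? → (2,1) = 210 − 136 = 74.
Column 3: 76 + 68 + ? = 210, so (2,3) = 66.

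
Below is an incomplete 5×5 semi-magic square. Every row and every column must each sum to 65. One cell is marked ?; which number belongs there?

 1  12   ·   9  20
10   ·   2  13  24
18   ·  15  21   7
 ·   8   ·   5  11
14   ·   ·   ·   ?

Row 1 needs 65; the known cells sum to 42, so (1,3) = 23.
Row 2: 10 + 2 + 13 + 24 + ? = 65, so (2,2) = 16.
From row 3, 65 − (18 + 15 + 21 + 7) gives (3,2) = 4.
From column 1, 65 − (1 + 10 + 18 + 14) gives (4,1) = 22.
Using column 2: 12 + 16 + 4 + 8 + ? → (5,2) = 65 − 40 = 25.
Column 4 must total 65; the given cells sum to 48, so (5,4) = 17.
Column 5 must total 65; the given cells sum to 62, so (5,5) = 3.

3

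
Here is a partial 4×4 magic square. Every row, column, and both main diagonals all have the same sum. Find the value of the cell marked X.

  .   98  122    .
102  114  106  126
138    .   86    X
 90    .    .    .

Row 2 is complete and sums to 448; that is the magic constant.
Column 1 must total 448; the given cells sum to 330, so (1,1) = 118.
Using column 3: 122 + 106 + 86 + ? → (4,3) = 448 − 314 = 134.
Main diagonal must total 448; the given cells sum to 318, so (4,4) = 130.
The remaining cell in row 1 is (1,4) = 448 − 338 = 110.
Row 4 needs 448; the known cells sum to 354, so (4,2) = 94.
The remaining cell in column 2 is (3,2) = 448 − 306 = 142.
The remaining cell in column 4 is (3,4) = 448 − 366 = 82.

82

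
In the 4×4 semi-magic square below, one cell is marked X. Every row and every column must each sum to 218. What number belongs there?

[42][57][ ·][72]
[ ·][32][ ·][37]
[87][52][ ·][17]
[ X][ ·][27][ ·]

22

Row 1: 42 + 57 + 72 + ? = 218, so (1,3) = 47.
Row 3 must total 218; the given cells sum to 156, so (3,3) = 62.
From column 2, 218 − (57 + 32 + 52) gives (4,2) = 77.
From column 3, 218 − (47 + 62 + 27) gives (2,3) = 82.
From column 4, 218 − (72 + 37 + 17) gives (4,4) = 92.
Using row 2: 32 + 82 + 37 + ? → (2,1) = 218 − 151 = 67.
Row 4 must total 218; the given cells sum to 196, so (4,1) = 22.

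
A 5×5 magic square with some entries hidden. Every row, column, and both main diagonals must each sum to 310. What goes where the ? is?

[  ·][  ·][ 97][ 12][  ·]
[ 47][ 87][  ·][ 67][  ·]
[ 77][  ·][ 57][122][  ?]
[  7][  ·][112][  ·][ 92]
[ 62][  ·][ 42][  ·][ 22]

37

From column 1, 310 − (47 + 77 + 7 + 62) gives (1,1) = 117.
Column 3: 97 + 57 + 112 + 42 + ? = 310, so (2,3) = 2.
Using main diagonal: 117 + 87 + 57 + 22 + ? → (4,4) = 310 − 283 = 27.
Using row 2: 47 + 87 + 2 + 67 + ? → (2,5) = 310 − 203 = 107.
Row 4 needs 310; the known cells sum to 238, so (4,2) = 72.
Column 4: 12 + 67 + 122 + 27 + ? = 310, so (5,4) = 82.
From anti-diagonal, 310 − (67 + 57 + 72 + 62) gives (1,5) = 52.
The remaining cell in row 1 is (1,2) = 310 − 278 = 32.
From row 5, 310 − (62 + 42 + 82 + 22) gives (5,2) = 102.
From column 2, 310 − (32 + 87 + 72 + 102) gives (3,2) = 17.
Column 5: 52 + 107 + 92 + 22 + ? = 310, so (3,5) = 37.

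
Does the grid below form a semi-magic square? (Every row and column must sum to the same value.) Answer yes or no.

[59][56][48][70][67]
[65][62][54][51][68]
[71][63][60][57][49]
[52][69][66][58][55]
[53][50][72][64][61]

Yes

Row 1: 59 + 56 + 48 + 70 + 67 = 300.
Row 2: 65 + 62 + 54 + 51 + 68 = 300.
Row 3: 71 + 63 + 60 + 57 + 49 = 300.
Row 4: 52 + 69 + 66 + 58 + 55 = 300.
Row 5: 53 + 50 + 72 + 64 + 61 = 300.
Column 1: 59 + 65 + 71 + 52 + 53 = 300.
Column 2: 56 + 62 + 63 + 69 + 50 = 300.
Column 3: 48 + 54 + 60 + 66 + 72 = 300.
Column 4: 70 + 51 + 57 + 58 + 64 = 300.
Column 5: 67 + 68 + 49 + 55 + 61 = 300.
All lines sum to 300.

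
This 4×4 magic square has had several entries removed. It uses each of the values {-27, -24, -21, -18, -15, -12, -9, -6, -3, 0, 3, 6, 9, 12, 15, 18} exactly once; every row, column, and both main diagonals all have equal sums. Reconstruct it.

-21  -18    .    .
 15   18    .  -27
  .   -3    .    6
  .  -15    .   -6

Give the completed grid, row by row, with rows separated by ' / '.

The 16 entries sum to -72, so each line sums to -72/4 = -18.
Row 2 must total -18; the given cells sum to 6, so (2,3) = -24.
The remaining cell in column 4 is (1,4) = -18 − (-27) = 9.
Main diagonal needs -18; the known cells sum to -9, so (3,3) = -9.
The remaining cell in anti-diagonal is (4,1) = -18 − (-18) = 0.
Using row 1: -21 + (-18) + 9 + ? → (1,3) = -18 − (-30) = 12.
Row 3: -3 + (-9) + 6 + ? = -18, so (3,1) = -12.
Row 4 must total -18; the given cells sum to -21, so (4,3) = 3.

-21 -18 12 9 / 15 18 -24 -27 / -12 -3 -9 6 / 0 -15 3 -6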